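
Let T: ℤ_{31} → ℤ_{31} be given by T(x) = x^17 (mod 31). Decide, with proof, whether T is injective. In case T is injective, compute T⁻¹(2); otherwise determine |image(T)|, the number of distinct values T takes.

Since 31 is prime, the nonzero elements of ℤ_{31} form a cyclic group of order 30.
As gcd(17, 30) = 1, raising to the 17th power is a bijection on this group: if a^17 ≡ b^17 then (ab^{−1})^17 = 1, and the only element of order dividing gcd(17, 30) = 1 is 1, so a = b.
With T(0) = 0 this makes T injective on all of ℤ_{31}, hence bijective (finite equal-size domain and codomain). In particular T is injective.
Since T is injective, we find the preimage of 2. The inverse of x ↦ x^17 on (ℤ_{31})^× is x ↦ x^23, because 17·23 = 391 = 13·30 + 1 ≡ 1 (mod 30) and x^{30} = 1 for x ≠ 0 (Fermat). So T⁻¹(2) = 2^23 mod 31.
Repeated squaring mod 31: 2^1 ≡ 2, 2^2 ≡ 2² = 4, 2^4 ≡ 4² = 16, 2^8 ≡ 16² = 256 ≡ 8, 2^16 ≡ 8² = 64 ≡ 2. Since 23 = 16 + 4 + 2 + 1, 2^23 ≡ 2·16·4·2: 2·16 = 32 ≡ 1, then 1·4 = 4, then 4·2 = 8. So 2^23 ≡ 8 (mod 31).
Hence T⁻¹(2) = 8.

8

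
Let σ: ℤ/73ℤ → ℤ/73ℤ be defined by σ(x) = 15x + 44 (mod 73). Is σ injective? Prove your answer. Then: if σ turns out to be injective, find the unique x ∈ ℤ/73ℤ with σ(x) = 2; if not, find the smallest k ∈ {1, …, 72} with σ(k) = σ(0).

41

Recall: σ is injective if σ(u) = σ(v) implies u = v.
If σ(u) = σ(v), then 15u ≡ 15v (mod 73). Because gcd(15, 73) = 1, we may cancel 15 to get u ≡ v (mod 73).
Therefore σ is injective.
We now compute 15⁻¹ mod 73 explicitly. Euclid's algorithm: 73 = 4·15 + 13, 15 = 1·13 + 2, 13 = 6·2 + 1; back-substituting gives 1 = 39·15 − 8·73, so 15⁻¹ ≡ 39 (mod 73).
Since σ is injective, we find σ⁻¹(2): we need 15x ≡ 2 − 44 ≡ 31 (mod 73). Using 15⁻¹ = 39: x ≡ 39·31 = 1209 = 16·73 + 41, so x = 41.
Check: σ(41) = 15·41 + 44 = 659 = 9·73 + 2 ≡ 2 (mod 73).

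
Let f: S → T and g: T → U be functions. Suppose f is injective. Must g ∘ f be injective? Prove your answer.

No. Take S = T = U = {1, 2, 3}, f = identity (injective), and g(x) = 1 for every x.
Then (g ∘ f)(1) = 1 = (g ∘ f)(3) with 1 ≠ 3, so g ∘ f is not injective.

not injective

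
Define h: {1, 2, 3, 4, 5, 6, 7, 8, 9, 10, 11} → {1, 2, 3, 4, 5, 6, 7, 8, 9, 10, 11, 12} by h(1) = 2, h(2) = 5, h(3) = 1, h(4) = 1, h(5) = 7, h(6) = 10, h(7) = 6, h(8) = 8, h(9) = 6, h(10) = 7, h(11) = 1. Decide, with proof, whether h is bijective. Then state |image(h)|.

h(3) = 1 = h(4) with 3 ≠ 4, so h is not injective, hence not bijective.
The image of h is {1, 2, 5, 6, 7, 8, 10}, which has 7 elements.

7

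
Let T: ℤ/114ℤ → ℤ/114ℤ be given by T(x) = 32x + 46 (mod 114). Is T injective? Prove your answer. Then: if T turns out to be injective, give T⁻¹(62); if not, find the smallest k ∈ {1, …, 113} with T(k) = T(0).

57

By definition, injectivity means: for all a, b in the domain, T(a) = T(b) implies a = b.
We have gcd(32, 114) = 2 > 1. Taking a = 0 and b = 57: T(0) = 46 and T(57) = 32·57 + 46 = 1870 ≡ 46 (mod 114).
So T(0) = T(57) while 0 ≠ 57, so T is not injective.
Since T is not injective, we find the least positive k with T(k) = T(0): this means 32k ≡ 0 (mod 114), i.e. 114 ∣ 32k. Since gcd(32, 114) = 2, dividing through by 2 this holds exactly when 57 ∣ 16k, and as gcd(16, 57) = 1, exactly when 57 ∣ k.
The smallest positive such k is 57.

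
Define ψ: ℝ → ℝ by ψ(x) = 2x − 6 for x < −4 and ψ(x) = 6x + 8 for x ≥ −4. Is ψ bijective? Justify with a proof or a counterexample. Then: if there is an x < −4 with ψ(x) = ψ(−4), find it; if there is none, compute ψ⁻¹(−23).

Both pieces are strictly increasing (slopes 2 and 6), so each is injective on its own interval.
The left piece maps (−∞, −4) onto (−∞, −14); the right piece maps [−4, ∞) onto [−16, ∞).
These images overlap. In particular ψ(−4) = −16 (right piece), and solving 2x − 6 = −16 on the left piece gives x = −5 < −4.
So ψ(−5) = ψ(−4) with −5 ≠ −4, and ψ is not injective, hence not bijective. This x = −5 is the requested value below −4.

-5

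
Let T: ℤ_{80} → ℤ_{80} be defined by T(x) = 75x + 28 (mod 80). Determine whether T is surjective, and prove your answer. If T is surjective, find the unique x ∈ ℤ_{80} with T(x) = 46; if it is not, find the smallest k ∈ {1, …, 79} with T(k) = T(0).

16

By definition, surjectivity means every element of the codomain has a preimage under T.
Since gcd(75, 80) = 5, we have 75x ≡ 0 (mod 5) for all x, so T(x) ≡ 3 (mod 5).
But 0 ≢ 3 (mod 5), so 0 ∈ ℤ_{80} has no preimage. Therefore T is not surjective.
Since T is not surjective, we find the least positive k with T(k) = T(0): this means 75k ≡ 0 (mod 80), i.e. 80 ∣ 75k. Since gcd(75, 80) = 5, dividing through by 5 this holds exactly when 16 ∣ 15k, and as gcd(15, 16) = 1, exactly when 16 ∣ k.
The smallest positive such k is 16.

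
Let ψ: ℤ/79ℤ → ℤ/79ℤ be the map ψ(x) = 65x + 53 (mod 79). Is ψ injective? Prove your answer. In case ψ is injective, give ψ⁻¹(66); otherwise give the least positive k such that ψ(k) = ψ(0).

Suppose ψ(x_1) = ψ(x_2) in ℤ/79ℤ. Then 65x_1 + 53 ≡ 65x_2 + 53 (mod 79), thus 65(x_1 − x_2) ≡ 0 (mod 79).
Since gcd(65, 79) = 1, 65 is invertible modulo 79, hence x_1 − x_2 ≡ 0 (mod 79), i.e. x_1 = x_2.
So ψ is injective.
We now compute 65⁻¹ mod 79 explicitly. Euclid's algorithm: 79 = 1·65 + 14, 65 = 4·14 + 9, 14 = 1·9 + 5, 9 = 1·5 + 4, 5 = 1·4 + 1; back-substituting gives 1 = 62·65 − 51·79, so 65⁻¹ ≡ 62 (mod 79).
Since ψ is injective, we find ψ⁻¹(66): we need 65x ≡ 66 − 53 ≡ 13 (mod 79). Using 65⁻¹ = 62: x ≡ 62·13 = 806 = 10·79 + 16, so x = 16.
Check: ψ(16) = 65·16 + 53 = 1093 = 13·79 + 66 ≡ 66 (mod 79).

16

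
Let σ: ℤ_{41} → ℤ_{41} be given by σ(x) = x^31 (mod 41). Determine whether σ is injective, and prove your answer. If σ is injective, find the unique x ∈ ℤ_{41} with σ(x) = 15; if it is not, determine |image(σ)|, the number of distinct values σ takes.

12

Since 41 is prime, the nonzero elements of ℤ_{41} form a cyclic group of order 40.
As gcd(31, 40) = 1, raising to the 31st power is a bijection on this group: if u^31 ≡ v^31 then (uv^{−1})^31 = 1, and the only element of order dividing gcd(31, 40) = 1 is 1, so u = v.
With σ(0) = 0 this makes σ injective on all of ℤ_{41}, hence bijective (finite equal-size domain and codomain). In particular σ is injective.
Since σ is injective, we find the preimage of 15. The inverse of x ↦ x^31 on (ℤ_{41})^× is x ↦ x^31, because 31·31 = 961 = 24·40 + 1 ≡ 1 (mod 40) and x^{40} = 1 for x ≠ 0 (Fermat). So σ⁻¹(15) = 15^31 mod 41.
Repeated squaring mod 41: 15^1 ≡ 15, 15^2 ≡ 15² = 225 ≡ 20, 15^4 ≡ 20² = 400 ≡ 31, 15^8 ≡ 31² = 961 ≡ 18, 15^16 ≡ 18² = 324 ≡ 37. Since 31 = 16 + 8 + 4 + 2 + 1, 15^31 ≡ 37·18·31·20·15: 37·18 = 666 ≡ 10, then 10·31 = 310 ≡ 23, then 23·20 = 460 ≡ 9, then 9·15 = 135 ≡ 12. So 15^31 ≡ 12 (mod 41).
Hence σ⁻¹(15) = 12.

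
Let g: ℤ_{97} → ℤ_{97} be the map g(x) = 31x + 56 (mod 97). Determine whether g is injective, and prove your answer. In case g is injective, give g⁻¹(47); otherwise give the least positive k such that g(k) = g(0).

If g(a) = g(b), then 31a ≡ 31b (mod 97). Because gcd(31, 97) = 1, we may cancel 31 to get a ≡ b (mod 97).
Hence g is injective.
We now compute 31⁻¹ mod 97 explicitly. Euclid's algorithm: 97 = 3·31 + 4, 31 = 7·4 + 3, 4 = 1·3 + 1; back-substituting gives 1 = 72·31 − 23·97, so 31⁻¹ ≡ 72 (mod 97).
Since g is injective, we find g⁻¹(47): we need 31x ≡ 47 − 56 ≡ 88 (mod 97). Using 31⁻¹ = 72: x ≡ 72·88 = 6336 = 65·97 + 31, so x = 31.
Check: g(31) = 31·31 + 56 = 1017 = 10·97 + 47 ≡ 47 (mod 97).

31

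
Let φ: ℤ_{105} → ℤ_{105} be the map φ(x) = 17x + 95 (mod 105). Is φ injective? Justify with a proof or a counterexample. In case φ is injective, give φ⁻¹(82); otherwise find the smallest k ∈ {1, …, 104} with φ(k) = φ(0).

61

By definition, injectivity means: for all a, b in the domain, φ(a) = φ(b) implies a = b.
If φ(a) = φ(b), then 17a ≡ 17b (mod 105). Because gcd(17, 105) = 1, we may cancel 17 to get a ≡ b (mod 105).
Therefore φ is injective.
We now compute 17⁻¹ mod 105 explicitly. Euclid's algorithm: 105 = 6·17 + 3, 17 = 5·3 + 2, 3 = 1·2 + 1; back-substituting gives 1 = 68·17 − 11·105, so 17⁻¹ ≡ 68 (mod 105).
Since φ is injective, we compute φ⁻¹(82): solve 17x + 95 ≡ 82 (mod 105), i.e. 17x ≡ 92 (mod 105).
Multiplying by 17⁻¹ = 68 gives x ≡ 68·92 = 6256 = 59·105 + 61 ≡ 61 (mod 105).
Check: φ(61) = 17·61 + 95 = 1132 = 10·105 + 82 ≡ 82 (mod 105).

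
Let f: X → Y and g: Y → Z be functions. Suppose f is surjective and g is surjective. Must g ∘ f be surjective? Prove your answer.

surjective

Let c ∈ Z. Since g is surjective, there is b ∈ Y with g(b) = c. Since f is surjective, there is a ∈ X with f(a) = b.
Then (g ∘ f)(a) = g(b) = c. So g ∘ f is surjective.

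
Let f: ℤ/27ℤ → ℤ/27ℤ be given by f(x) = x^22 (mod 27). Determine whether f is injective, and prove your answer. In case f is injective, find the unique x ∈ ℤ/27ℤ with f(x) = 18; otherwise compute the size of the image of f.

f(0) = 0^22 = 0.
f(3): Repeated squaring mod 27: 3^1 ≡ 3, 3^2 ≡ 3² = 9, 3^4 ≡ 9² = 81 ≡ 0, 3^8 ≡ 0² = 0, 3^16 ≡ 0² = 0. Since 22 = 16 + 4 + 2, 3^22 ≡ 0·0·9: 0·0 = 0, then 0·9 = 0. So 3^22 ≡ 0 (mod 27).
So f(0) = f(3) = 0 while 0 ≠ 3, so f is not injective.
Since f is not injective, we determine |image(f)|. Computing x^22 mod 27 for each x (by repeated squaring, reducing mod 27 at every step), the values f(0), f(1), …, f(26) are: 0, 1, 16, 0, 13, 4, 0, 25, 19, 0, 10, 7, 0, 22, 22, 0, 7, 10, 0, 19, 25, 0, 4, 13, 0, 16, 1.
The distinct values are {0, 1, 4, 7, 10, 13, 16, 19, 22, 25}; there are 10 of them.

10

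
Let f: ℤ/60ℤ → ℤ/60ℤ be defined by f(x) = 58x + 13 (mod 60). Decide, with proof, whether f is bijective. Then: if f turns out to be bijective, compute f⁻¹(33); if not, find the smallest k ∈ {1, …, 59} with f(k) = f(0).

Recall: f is injective when f(x_1) = f(x_2) forces x_1 = x_2.
We have gcd(58, 60) = 2 > 1. Taking x_1 = 0 and x_2 = 30: f(0) = 13 and f(30) = 58·30 + 13 = 1753 ≡ 13 (mod 60).
So f(0) = f(30) while 0 ≠ 30, thus f is not injective, hence not bijective.
Since f is not bijective, we find the least positive k with f(k) = f(0): this means 58k ≡ 0 (mod 60), i.e. 60 ∣ 58k. Since gcd(58, 60) = 2, dividing through by 2 this holds exactly when 30 ∣ 29k, and as gcd(29, 30) = 1, exactly when 30 ∣ k.
The smallest positive such k is 30.

30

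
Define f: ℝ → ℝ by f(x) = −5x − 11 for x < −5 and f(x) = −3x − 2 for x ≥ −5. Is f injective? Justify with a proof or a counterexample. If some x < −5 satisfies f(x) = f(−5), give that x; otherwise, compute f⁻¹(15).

-26/5

Both pieces are strictly decreasing (slopes −5 and −3), so each is injective on its own interval.
The left piece maps (−∞, −5) onto (14, ∞); the right piece maps [−5, ∞) onto (−∞, 13].
These images are disjoint, so no value is attained by both pieces. Thus f is injective.
Because the two images are disjoint, no x < −5 has f(x) = f(−5), so we compute f⁻¹(15): 15 lies in (14, ∞), so solve −5x − 11 = 15: x = (15 + 11)/(−5) = −26/5.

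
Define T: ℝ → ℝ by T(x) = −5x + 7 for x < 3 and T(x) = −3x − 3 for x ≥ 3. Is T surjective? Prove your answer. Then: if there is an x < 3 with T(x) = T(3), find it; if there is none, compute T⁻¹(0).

7/5

Both pieces are strictly decreasing (slopes −5 and −3), so each is injective on its own interval.
The left piece maps (−∞, 3) onto (−8, ∞); the right piece maps [3, ∞) onto (−∞, −12].
The union (−8, ∞) ∪ (−∞, −12] omits the interval between −8 and −12; in particular −8 has no preimage. So T is not surjective.
Because the two images are disjoint, no x < 3 has T(x) = T(3), so we compute T⁻¹(0): 0 lies in (−8, ∞), so solve −5x + 7 = 0: x = (0 − 7)/(−5) = 7/5.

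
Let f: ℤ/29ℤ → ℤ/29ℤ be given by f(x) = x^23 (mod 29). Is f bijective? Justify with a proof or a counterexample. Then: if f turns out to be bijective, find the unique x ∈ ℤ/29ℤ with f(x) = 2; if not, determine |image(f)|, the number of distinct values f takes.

18

Since 29 is prime, the nonzero elements of ℤ/29ℤ form a cyclic group of order 28.
As gcd(23, 28) = 1, raising to the 23rd power is a bijection on this group: if x_1^23 ≡ x_2^23 then (x_1x_2^{−1})^23 = 1, and the only element of order dividing gcd(23, 28) = 1 is 1, so x_1 = x_2.
With f(0) = 0 this makes f injective on all of ℤ/29ℤ, hence bijective (finite equal-size domain and codomain). In particular f is bijective.
Since f is bijective, we find the preimage of 2. The inverse of x ↦ x^23 on (ℤ/29ℤ)^× is x ↦ x^11, because 23·11 = 253 = 9·28 + 1 ≡ 1 (mod 28) and x^{28} = 1 for x ≠ 0 (Fermat). So f⁻¹(2) = 2^11 mod 29.
Repeated squaring mod 29: 2^1 ≡ 2, 2^2 ≡ 2² = 4, 2^4 ≡ 4² = 16, 2^8 ≡ 16² = 256 ≡ 24. Since 11 = 8 + 2 + 1, 2^11 ≡ 24·4·2: 24·4 = 96 ≡ 9, then 9·2 = 18. So 2^11 ≡ 18 (mod 29).
Hence f⁻¹(2) = 18.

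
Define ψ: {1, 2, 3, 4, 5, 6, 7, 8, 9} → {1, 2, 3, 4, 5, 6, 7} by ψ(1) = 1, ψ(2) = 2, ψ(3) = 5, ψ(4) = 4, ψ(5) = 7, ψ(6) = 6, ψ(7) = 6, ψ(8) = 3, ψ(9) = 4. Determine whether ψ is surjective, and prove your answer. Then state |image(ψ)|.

7

Every element of the codomain has a preimage: 1 = ψ(1), 2 = ψ(2), 3 = ψ(8), 4 = ψ(4), 5 = ψ(3), 6 = ψ(6), 7 = ψ(5).
So ψ is surjective.
The image of ψ is {1, 2, 3, 4, 5, 6, 7}, which has 7 elements.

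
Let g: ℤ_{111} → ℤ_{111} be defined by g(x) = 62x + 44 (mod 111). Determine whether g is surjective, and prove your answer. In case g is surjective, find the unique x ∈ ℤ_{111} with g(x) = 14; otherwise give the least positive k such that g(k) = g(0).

By definition, g is surjective if every y in the codomain equals g(x) for some x in the domain.
Since gcd(62, 111) = 1, 62 is invertible modulo 111. Euclid's algorithm: 111 = 1·62 + 49, 62 = 1·49 + 13, 49 = 3·13 + 10, 13 = 1·10 + 3, 10 = 3·3 + 1; back-substituting gives 1 = 77·62 − 43·111, so 62⁻¹ ≡ 77 (mod 111).
Then y ↦ 77(y − 44) is a two-sided inverse to g, so every y ∈ ℤ_{111} has a preimage.
Thus g is surjective.
Since g is surjective, we compute g⁻¹(14): solve 62x + 44 ≡ 14 (mod 111), i.e. 62x ≡ 81 (mod 111).
Multiplying by 62⁻¹ = 77 gives x ≡ 77·81 = 6237 = 56·111 + 21 ≡ 21 (mod 111).
Check: g(21) = 62·21 + 44 = 1346 = 12·111 + 14 ≡ 14 (mod 111).

21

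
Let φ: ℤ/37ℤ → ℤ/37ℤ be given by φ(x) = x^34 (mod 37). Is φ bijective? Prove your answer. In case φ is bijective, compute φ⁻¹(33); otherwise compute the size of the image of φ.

φ(18): Repeated squaring mod 37: 18^1 ≡ 18, 18^2 ≡ 18² = 324 ≡ 28, 18^4 ≡ 28² = 784 ≡ 7, 18^8 ≡ 7² = 49 ≡ 12, 18^16 ≡ 12² = 144 ≡ 33, 18^32 ≡ 33² = 1089 ≡ 16. Since 34 = 32 + 2, 18^34 ≡ 16·28: 16·28 = 448 ≡ 4. So 18^34 ≡ 4 (mod 37).
φ(19): Repeated squaring mod 37: 19^1 ≡ 19, 19^2 ≡ 19² = 361 ≡ 28, 19^4 ≡ 28² = 784 ≡ 7, 19^8 ≡ 7² = 49 ≡ 12, 19^16 ≡ 12² = 144 ≡ 33, 19^32 ≡ 33² = 1089 ≡ 16. Since 34 = 32 + 2, 19^34 ≡ 16·28: 16·28 = 448 ≡ 4. So 19^34 ≡ 4 (mod 37).
So φ(18) = φ(19) = 4 while 18 ≠ 19, hence φ is not injective, hence not bijective.
Since φ is not bijective, we determine |image(φ)|. Computing x^34 mod 37 for each x (by repeated squaring, reducing mod 37 at every step), the values φ(0), φ(1), …, φ(36) are: 0, 1, 28, 33, 7, 3, 36, 34, 11, 16, 10, 26, 9, 30, 27, 25, 12, 21, 4, 4, 21, 12, 25, 27, 30, 9, 26, 10, 16, 11, 34, 36, 3, 7, 33, 28, 1.
The distinct values are {0, 1, 3, 4, 7, 9, 10, 11, 12, 16, 21, 25, 26, 27, 28, 30, 33, 34, 36}; there are 19 of them.

19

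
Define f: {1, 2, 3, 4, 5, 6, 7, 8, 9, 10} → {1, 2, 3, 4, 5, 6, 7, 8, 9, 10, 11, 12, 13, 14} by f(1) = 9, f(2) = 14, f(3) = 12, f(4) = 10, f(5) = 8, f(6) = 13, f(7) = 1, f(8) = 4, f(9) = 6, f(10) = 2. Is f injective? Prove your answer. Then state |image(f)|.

10

The values f(1), …, f(10) are 9, 14, 12, 10, 8, 13, 1, 4, 6, 2 — all distinct.
So f(u) = f(v) only when u = v, and f is injective.
The image of f is {1, 2, 4, 6, 8, 9, 10, 12, 13, 14}, which has 10 elements.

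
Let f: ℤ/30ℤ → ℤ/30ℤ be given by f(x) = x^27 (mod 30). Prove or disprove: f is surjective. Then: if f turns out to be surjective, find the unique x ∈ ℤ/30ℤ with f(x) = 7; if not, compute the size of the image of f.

13

Computing x^27 mod 30 for each x (by repeated squaring, reducing mod 30 at every step), the values f(0), f(1), …, f(29) are: 0, 1, 8, 27, 4, 5, 6, 13, 2, 9, 10, 11, 18, 7, 14, 15, 16, 23, 12, 19, 20, 21, 28, 17, 24, 25, 26, 3, 22, 29.
Every element of ℤ/30ℤ appears exactly once in this list, so f is a bijection, and in particular surjective.
Since f is surjective, we read off the preimage of 7 from the same table: f(13) = 7, so f⁻¹(7) = 13.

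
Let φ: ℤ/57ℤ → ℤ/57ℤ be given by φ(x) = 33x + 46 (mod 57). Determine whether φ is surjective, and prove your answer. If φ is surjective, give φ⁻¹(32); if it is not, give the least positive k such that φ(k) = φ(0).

19

Since gcd(33, 57) = 3, we have 33x ≡ 0 (mod 3) for all x, so φ(x) ≡ 1 (mod 3).
But 0 ≢ 1 (mod 3), so 0 ∈ ℤ/57ℤ has no preimage. Thus φ is not surjective.
Since φ is not surjective, we find the least positive k with φ(k) = φ(0): this means 33k ≡ 0 (mod 57), i.e. 57 ∣ 33k. Since gcd(33, 57) = 3, dividing through by 3 this holds exactly when 19 ∣ 11k, and as gcd(11, 19) = 1, exactly when 19 ∣ k.
The smallest positive such k is 19.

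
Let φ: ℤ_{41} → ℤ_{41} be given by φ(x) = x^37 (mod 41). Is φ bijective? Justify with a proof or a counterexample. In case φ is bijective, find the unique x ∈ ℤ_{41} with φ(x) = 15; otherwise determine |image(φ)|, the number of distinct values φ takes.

Since 41 is prime, the nonzero elements of ℤ_{41} form a cyclic group of order 40.
As gcd(37, 40) = 1, raising to the 37th power is a bijection on this group: if x_1^37 ≡ x_2^37 then (x_1x_2^{−1})^37 = 1, and the only element of order dividing gcd(37, 40) = 1 is 1, so x_1 = x_2.
With φ(0) = 0 this makes φ injective on all of ℤ_{41}, hence bijective (finite equal-size domain and codomain). In particular φ is bijective.
Since φ is bijective, we find the preimage of 15. The inverse of x ↦ x^37 on (ℤ_{41})^× is x ↦ x^13, because 37·13 = 481 = 12·40 + 1 ≡ 1 (mod 40) and x^{40} = 1 for x ≠ 0 (Fermat). So φ⁻¹(15) = 15^13 mod 41.
Repeated squaring mod 41: 15^1 ≡ 15, 15^2 ≡ 15² = 225 ≡ 20, 15^4 ≡ 20² = 400 ≡ 31, 15^8 ≡ 31² = 961 ≡ 18. Since 13 = 8 + 4 + 1, 15^13 ≡ 18·31·15: 18·31 = 558 ≡ 25, then 25·15 = 375 ≡ 6. So 15^13 ≡ 6 (mod 41).
Hence φ⁻¹(15) = 6.

6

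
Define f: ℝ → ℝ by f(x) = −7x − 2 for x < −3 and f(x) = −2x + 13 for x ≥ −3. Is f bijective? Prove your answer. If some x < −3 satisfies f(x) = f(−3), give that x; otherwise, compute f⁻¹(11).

Both pieces are strictly decreasing (slopes −7 and −2), so each is injective on its own interval.
The left piece maps (−∞, −3) onto (19, ∞); the right piece maps [−3, ∞) onto (−∞, 19].
Since 19 = 19, the images partition ℝ: f is injective and surjective, hence bijective.
Because the two images are disjoint, no x < −3 has f(x) = f(−3), so we compute f⁻¹(11): 11 lies in (−∞, 19], so solve −2x + 13 = 11: x = (11 − 13)/(−2) = 1.

1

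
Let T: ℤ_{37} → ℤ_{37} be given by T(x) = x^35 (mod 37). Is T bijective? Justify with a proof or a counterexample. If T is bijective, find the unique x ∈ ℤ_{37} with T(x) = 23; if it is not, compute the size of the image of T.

Since 37 is prime, the nonzero elements of ℤ_{37} form a cyclic group of order 36.
As gcd(35, 36) = 1, raising to the 35th power is a bijection on this group: if s^35 ≡ t^35 then (st^{−1})^35 = 1, and the only element of order dividing gcd(35, 36) = 1 is 1, so s = t.
With T(0) = 0 this makes T injective on all of ℤ_{37}, hence bijective (finite equal-size domain and codomain). In particular T is bijective.
Since T is bijective, we find the preimage of 23. The inverse of x ↦ x^35 on (ℤ_{37})^× is x ↦ x^35, because 35·35 = 1225 = 34·36 + 1 ≡ 1 (mod 36) and x^{36} = 1 for x ≠ 0 (Fermat). So T⁻¹(23) = 23^35 mod 37.
Repeated squaring mod 37: 23^1 ≡ 23, 23^2 ≡ 23² = 529 ≡ 11, 23^4 ≡ 11² = 121 ≡ 10, 23^8 ≡ 10² = 100 ≡ 26, 23^16 ≡ 26² = 676 ≡ 10, 23^32 ≡ 10² = 100 ≡ 26. Since 35 = 32 + 2 + 1, 23^35 ≡ 26·11·23: 26·11 = 286 ≡ 27, then 27·23 = 621 ≡ 29. So 23^35 ≡ 29 (mod 37).
Hence T⁻¹(23) = 29.

29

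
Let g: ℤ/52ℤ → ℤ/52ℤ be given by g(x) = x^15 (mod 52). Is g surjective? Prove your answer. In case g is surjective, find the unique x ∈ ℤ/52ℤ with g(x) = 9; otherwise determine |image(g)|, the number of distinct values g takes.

g(2): Repeated squaring mod 52: 2^1 ≡ 2, 2^2 ≡ 2² = 4, 2^4 ≡ 4² = 16, 2^8 ≡ 16² = 256 ≡ 48. Since 15 = 8 + 4 + 2 + 1, 2^15 ≡ 48·16·4·2: 48·16 = 768 ≡ 40, then 40·4 = 160 ≡ 4, then 4·2 = 8. So 2^15 ≡ 8 (mod 52).
g(6): Repeated squaring mod 52: 6^1 ≡ 6, 6^2 ≡ 6² = 36, 6^4 ≡ 36² = 1296 ≡ 48, 6^8 ≡ 48² = 2304 ≡ 16. Since 15 = 8 + 4 + 2 + 1, 6^15 ≡ 16·48·36·6: 16·48 = 768 ≡ 40, then 40·36 = 1440 ≡ 36, then 36·6 = 216 ≡ 8. So 6^15 ≡ 8 (mod 52).
So g(2) = g(6) = 8 while 2 ≠ 6, hence g is not injective.
A non-injective map from the 52-element set ℤ/52ℤ to itself takes at most 51 distinct values, so it cannot be surjective. Hence g is not surjective.
Since g is not surjective, we determine |image(g)|. Computing x^15 mod 52 for each x (by repeated squaring, reducing mod 52 at every step), the values g(0), g(1), …, g(51) are: 0, 1, 8, 27, 12, 21, 8, 31, 44, 1, 12, 31, 12, 13, 40, 47, 40, 25, 8, 47, 44, 5, 40, 51, 44, 25, 0, 27, 8, 1, 12, 47, 8, 5, 44, 27, 12, 5, 12, 39, 40, 21, 40, 51, 8, 21, 44, 31, 40, 25, 44, 51.
The distinct values are {0, 1, 5, 8, 12, 13, 21, 25, 27, 31, 39, 40, 44, 47, 51}; there are 15 of them.

15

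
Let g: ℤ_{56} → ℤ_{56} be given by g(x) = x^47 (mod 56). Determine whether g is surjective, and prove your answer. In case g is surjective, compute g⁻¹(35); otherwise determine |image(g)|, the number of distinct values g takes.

35

g(0) = 0^47 = 0.
g(14): Repeated squaring mod 56: 14^1 ≡ 14, 14^2 ≡ 14² = 196 ≡ 28, 14^4 ≡ 28² = 784 ≡ 0, 14^8 ≡ 0² = 0, 14^16 ≡ 0² = 0, 14^32 ≡ 0² = 0. Since 47 = 32 + 8 + 4 + 2 + 1, 14^47 ≡ 0·0·0·28·14: 0·0 = 0, then 0·0 = 0, then 0·28 = 0, then 0·14 = 0. So 14^47 ≡ 0 (mod 56).
So g(0) = g(14) = 0 while 0 ≠ 14, thus g is not injective.
A non-injective map from the 56-element set ℤ_{56} to itself takes at most 55 distinct values, so it cannot be surjective. So g is not surjective.
Since g is not surjective, we determine |image(g)|. Computing x^47 mod 56 for each x (by repeated squaring, reducing mod 56 at every step), the values g(0), g(1), …, g(55) are: 0, 1, 32, 19, 16, 45, 48, 7, 8, 25, 40, 51, 24, 13, 0, 15, 32, 33, 16, 3, 48, 21, 8, 39, 40, 9, 24, 27, 0, 29, 32, 47, 16, 17, 48, 35, 8, 53, 40, 23, 24, 41, 0, 43, 32, 5, 16, 31, 48, 49, 8, 11, 40, 37, 24, 55.
The distinct values are {0, 1, 3, 5, 7, 8, 9, 11, 13, 15, 16, 17, 19, 21, 23, 24, 25, 27, 29, 31, 32, 33, 35, 37, 39, 40, 41, 43, 45, 47, 48, 49, 51, 53, 55}; there are 35 of them.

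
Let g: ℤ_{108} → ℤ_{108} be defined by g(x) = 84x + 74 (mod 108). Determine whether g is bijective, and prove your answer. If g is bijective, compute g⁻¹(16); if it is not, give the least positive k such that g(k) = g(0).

9

We have gcd(84, 108) = 12 > 1. Taking s = 0 and t = 9: g(0) = 74 and g(9) = 84·9 + 74 = 830 ≡ 74 (mod 108).
So g(0) = g(9) while 0 ≠ 9, hence g is not injective, hence not bijective.
Since g is not bijective, we find the least positive k with g(k) = g(0): this means 84k ≡ 0 (mod 108), i.e. 108 ∣ 84k. Since gcd(84, 108) = 12, dividing through by 12 this holds exactly when 9 ∣ 7k, and as gcd(7, 9) = 1, exactly when 9 ∣ k.
The smallest positive such k is 9.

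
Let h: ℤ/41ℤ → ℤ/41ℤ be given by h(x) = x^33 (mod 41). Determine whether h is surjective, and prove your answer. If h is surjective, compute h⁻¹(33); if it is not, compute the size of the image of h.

Since 41 is prime, the nonzero elements of ℤ/41ℤ form a cyclic group of order 40.
As gcd(33, 40) = 1, raising to the 33rd power is a bijection on this group: if s^33 ≡ t^33 then (st^{−1})^33 = 1, and the only element of order dividing gcd(33, 40) = 1 is 1, so s = t.
With h(0) = 0 this makes h injective on all of ℤ/41ℤ, hence bijective (finite equal-size domain and codomain). In particular h is surjective.
Since h is surjective, we find the preimage of 33. The inverse of x ↦ x^33 on (ℤ/41ℤ)^× is x ↦ x^17, because 33·17 = 561 = 14·40 + 1 ≡ 1 (mod 40) and x^{40} = 1 for x ≠ 0 (Fermat). So h⁻¹(33) = 33^17 mod 41.
Repeated squaring mod 41: 33^1 ≡ 33, 33^2 ≡ 33² = 1089 ≡ 23, 33^4 ≡ 23² = 529 ≡ 37, 33^8 ≡ 37² = 1369 ≡ 16, 33^16 ≡ 16² = 256 ≡ 10. Since 17 = 16 + 1, 33^17 ≡ 10·33: 10·33 = 330 ≡ 2. So 33^17 ≡ 2 (mod 41).
Hence h⁻¹(33) = 2.

2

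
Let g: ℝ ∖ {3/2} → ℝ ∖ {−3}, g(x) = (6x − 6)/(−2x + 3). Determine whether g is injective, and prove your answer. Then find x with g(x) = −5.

9/4

Suppose g(x_1) = g(x_2). Cross-multiplying: (6x_1 − 6)(−2x_2 + 3) = (6x_2 − 6)(−2x_1 + 3).
Expanding both sides and cancelling the symmetric terms leaves 6·(x_1 − x_2) = 0. Since 6 ≠ 0, x_1 = x_2. So g is injective.
Solving g(x) = −5: cross-multiplying gives 6x − 6 = −5(−2x + 3), which rearranges to −4x = −9, so x = 9/4.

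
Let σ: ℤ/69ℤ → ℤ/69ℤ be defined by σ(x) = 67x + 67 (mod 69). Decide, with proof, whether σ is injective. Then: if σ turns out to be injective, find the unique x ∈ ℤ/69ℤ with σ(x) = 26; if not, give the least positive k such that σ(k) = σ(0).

Suppose σ(x_1) = σ(x_2) in ℤ/69ℤ. Then 67x_1 + 67 ≡ 67x_2 + 67 (mod 69), so 67(x_1 − x_2) ≡ 0 (mod 69).
Since gcd(67, 69) = 1, 67 is invertible modulo 69, therefore x_1 − x_2 ≡ 0 (mod 69), i.e. x_1 = x_2.
Hence σ is injective.
We now compute 67⁻¹ mod 69 explicitly. Euclid's algorithm: 69 = 1·67 + 2, 67 = 33·2 + 1; back-substituting gives 1 = 34·67 − 33·69, so 67⁻¹ ≡ 34 (mod 69).
Since σ is injective, we compute σ⁻¹(26): solve 67x + 67 ≡ 26 (mod 69), i.e. 67x ≡ 28 (mod 69).
Multiplying by 67⁻¹ = 34 gives x ≡ 34·28 = 952 = 13·69 + 55 ≡ 55 (mod 69).
Check: σ(55) = 67·55 + 67 = 3752 = 54·69 + 26 ≡ 26 (mod 69).

55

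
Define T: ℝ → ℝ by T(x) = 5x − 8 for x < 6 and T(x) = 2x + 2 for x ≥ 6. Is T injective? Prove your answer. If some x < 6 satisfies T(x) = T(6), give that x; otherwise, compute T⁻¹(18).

22/5

Both pieces are strictly increasing (slopes 5 and 2), so each is injective on its own interval.
The left piece maps (−∞, 6) onto (−∞, 22); the right piece maps [6, ∞) onto [14, ∞).
These images overlap. In particular T(6) = 14 (right piece), and solving 5x − 8 = 14 on the left piece gives x = 22/5 < 6.
So T(22/5) = T(6) with 22/5 ≠ 6, and T is not injective. This x = 22/5 is the requested value below 6.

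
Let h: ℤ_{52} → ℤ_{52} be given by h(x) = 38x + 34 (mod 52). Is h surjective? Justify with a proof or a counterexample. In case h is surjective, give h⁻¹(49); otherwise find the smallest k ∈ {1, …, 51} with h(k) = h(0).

26

Since gcd(38, 52) = 2, we have 38x ≡ 0 (mod 2) for all x, so h(x) ≡ 0 (mod 2).
But 1 ≢ 0 (mod 2), so 1 ∈ ℤ_{52} has no preimage. Therefore h is not surjective.
Since h is not surjective, we find the least positive k with h(k) = h(0): this means 38k ≡ 0 (mod 52), i.e. 52 ∣ 38k. Since gcd(38, 52) = 2, dividing through by 2 this holds exactly when 26 ∣ 19k, and as gcd(19, 26) = 1, exactly when 26 ∣ k.
The smallest positive such k is 26.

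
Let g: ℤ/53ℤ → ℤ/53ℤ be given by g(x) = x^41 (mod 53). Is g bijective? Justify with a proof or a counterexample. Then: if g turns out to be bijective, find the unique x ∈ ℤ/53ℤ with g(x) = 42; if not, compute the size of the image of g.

Since 53 is prime, the nonzero elements of ℤ/53ℤ form a cyclic group of order 52.
As gcd(41, 52) = 1, raising to the 41st power is a bijection on this group: if a^41 ≡ b^41 then (ab^{−1})^41 = 1, and the only element of order dividing gcd(41, 52) = 1 is 1, so a = b.
With g(0) = 0 this makes g injective on all of ℤ/53ℤ, hence bijective (finite equal-size domain and codomain). In particular g is bijective.
Since g is bijective, we find the preimage of 42. The inverse of x ↦ x^41 on (ℤ/53ℤ)^× is x ↦ x^33, because 41·33 = 1353 = 26·52 + 1 ≡ 1 (mod 52) and x^{52} = 1 for x ≠ 0 (Fermat). So g⁻¹(42) = 42^33 mod 53.
Repeated squaring mod 53: 42^1 ≡ 42, 42^2 ≡ 42² = 1764 ≡ 15, 42^4 ≡ 15² = 225 ≡ 13, 42^8 ≡ 13² = 169 ≡ 10, 42^16 ≡ 10² = 100 ≡ 47, 42^32 ≡ 47² = 2209 ≡ 36. Since 33 = 32 + 1, 42^33 ≡ 36·42: 36·42 = 1512 ≡ 28. So 42^33 ≡ 28 (mod 53).
Hence g⁻¹(42) = 28.

28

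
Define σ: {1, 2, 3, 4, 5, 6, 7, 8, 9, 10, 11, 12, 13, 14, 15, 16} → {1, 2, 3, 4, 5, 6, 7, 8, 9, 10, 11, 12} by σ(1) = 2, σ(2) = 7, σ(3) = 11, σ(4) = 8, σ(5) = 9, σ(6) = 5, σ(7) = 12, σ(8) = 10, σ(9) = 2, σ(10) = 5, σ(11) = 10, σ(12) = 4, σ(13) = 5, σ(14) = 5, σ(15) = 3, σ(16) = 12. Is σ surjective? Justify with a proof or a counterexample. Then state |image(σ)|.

10

No element maps to 1, so σ is not surjective.
The image of σ is {2, 3, 4, 5, 7, 8, 9, 10, 11, 12}, which has 10 elements.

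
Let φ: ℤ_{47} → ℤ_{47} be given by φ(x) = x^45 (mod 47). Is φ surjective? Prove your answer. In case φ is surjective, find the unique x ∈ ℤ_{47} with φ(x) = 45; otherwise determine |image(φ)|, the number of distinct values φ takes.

Since 47 is prime, the nonzero elements of ℤ_{47} form a cyclic group of order 46.
As gcd(45, 46) = 1, raising to the 45th power is a bijection on this group: if s^45 ≡ t^45 then (st^{−1})^45 = 1, and the only element of order dividing gcd(45, 46) = 1 is 1, so s = t.
With φ(0) = 0 this makes φ injective on all of ℤ_{47}, hence bijective (finite equal-size domain and codomain). In particular φ is surjective.
Since φ is surjective, we find the preimage of 45. The inverse of x ↦ x^45 on (ℤ_{47})^× is x ↦ x^45, because 45·45 = 2025 = 44·46 + 1 ≡ 1 (mod 46) and x^{46} = 1 for x ≠ 0 (Fermat). So φ⁻¹(45) = 45^45 mod 47.
Repeated squaring mod 47: 45^1 ≡ 45, 45^2 ≡ 45² = 2025 ≡ 4, 45^4 ≡ 4² = 16, 45^8 ≡ 16² = 256 ≡ 21, 45^16 ≡ 21² = 441 ≡ 18, 45^32 ≡ 18² = 324 ≡ 42. Since 45 = 32 + 8 + 4 + 1, 45^45 ≡ 42·21·16·45: 42·21 = 882 ≡ 36, then 36·16 = 576 ≡ 12, then 12·45 = 540 ≡ 23. So 45^45 ≡ 23 (mod 47).
Hence φ⁻¹(45) = 23.

23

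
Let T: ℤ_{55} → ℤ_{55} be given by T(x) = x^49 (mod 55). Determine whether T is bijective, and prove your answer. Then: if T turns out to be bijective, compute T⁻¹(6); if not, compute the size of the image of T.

Computing x^49 mod 55 for each x (by repeated squaring, reducing mod 55 at every step), the values T(0), T(1), …, T(54) are: 0, 1, 17, 48, 14, 20, 46, 52, 18, 49, 10, 11, 12, 28, 4, 25, 31, 2, 8, 29, 5, 21, 22, 23, 39, 15, 36, 42, 13, 19, 40, 16, 32, 33, 34, 50, 26, 47, 53, 24, 30, 51, 27, 43, 44, 45, 6, 37, 3, 9, 35, 41, 7, 38, 54.
Every element of ℤ_{55} appears exactly once in this list, so T is a bijection, and in particular bijective.
Since T is bijective, we read off the preimage of 6 from the same table: T(46) = 6, so T⁻¹(6) = 46.

46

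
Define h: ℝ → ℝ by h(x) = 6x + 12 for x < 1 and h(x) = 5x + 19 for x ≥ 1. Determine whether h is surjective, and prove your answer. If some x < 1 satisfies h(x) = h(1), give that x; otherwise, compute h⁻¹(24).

1

Both pieces are strictly increasing (slopes 6 and 5), so each is injective on its own interval.
The left piece maps (−∞, 1) onto (−∞, 18); the right piece maps [1, ∞) onto [24, ∞).
The union (−∞, 18) ∪ [24, ∞) omits the interval between 18 and 24; in particular 18 has no preimage. So h is not surjective.
Because the two images are disjoint, no x < 1 has h(x) = h(1), so we compute h⁻¹(24): 24 lies in [24, ∞), so solve 5x + 19 = 24: x = (24 − 19)/5 = 1.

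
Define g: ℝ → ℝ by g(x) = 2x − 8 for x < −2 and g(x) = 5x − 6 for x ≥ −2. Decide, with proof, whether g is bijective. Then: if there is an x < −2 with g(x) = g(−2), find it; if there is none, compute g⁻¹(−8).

Both pieces are strictly increasing (slopes 2 and 5), so each is injective on its own interval.
The left piece maps (−∞, −2) onto (−∞, −12); the right piece maps [−2, ∞) onto [−16, ∞).
These images overlap. In particular g(−2) = −16 (right piece), and solving 2x − 8 = −16 on the left piece gives x = −4 < −2.
So g(−4) = g(−2) with −4 ≠ −2, and g is not injective, hence not bijective. This x = −4 is the requested value below −2.

-4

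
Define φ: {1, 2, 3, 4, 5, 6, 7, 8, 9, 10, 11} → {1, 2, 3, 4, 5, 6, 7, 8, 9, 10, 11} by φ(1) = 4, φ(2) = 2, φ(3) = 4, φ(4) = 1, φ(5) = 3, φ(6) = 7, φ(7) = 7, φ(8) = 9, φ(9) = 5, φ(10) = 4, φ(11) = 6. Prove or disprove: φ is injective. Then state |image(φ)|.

8

φ(1) = 4 = φ(3) with 1 ≠ 3, so φ is not injective.
The image of φ is {1, 2, 3, 4, 5, 6, 7, 9}, which has 8 elements.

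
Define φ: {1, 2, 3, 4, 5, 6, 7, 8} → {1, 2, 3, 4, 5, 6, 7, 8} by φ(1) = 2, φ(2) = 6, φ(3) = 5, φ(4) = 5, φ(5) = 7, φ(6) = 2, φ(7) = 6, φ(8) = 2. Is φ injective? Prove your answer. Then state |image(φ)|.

4

φ(3) = 5 = φ(4) with 3 ≠ 4, so φ is not injective.
The image of φ is {2, 5, 6, 7}, which has 4 elements.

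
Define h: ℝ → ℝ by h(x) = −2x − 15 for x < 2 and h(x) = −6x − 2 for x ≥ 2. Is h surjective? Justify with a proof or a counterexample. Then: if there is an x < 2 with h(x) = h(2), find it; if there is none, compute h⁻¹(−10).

-1/2

Both pieces are strictly decreasing (slopes −2 and −6), so each is injective on its own interval.
The left piece maps (−∞, 2) onto (−19, ∞); the right piece maps [2, ∞) onto (−∞, −14].
The union (−19, ∞) ∪ (−∞, −14] covers ℝ, so h is surjective.
For the follow-up: the images overlap, so an x < 2 with h(x) = h(2) exists. h(2) = −14; solving −2x − 15 = −14 for x < 2 gives x = (−14 + 15)/(−2) = −1/2.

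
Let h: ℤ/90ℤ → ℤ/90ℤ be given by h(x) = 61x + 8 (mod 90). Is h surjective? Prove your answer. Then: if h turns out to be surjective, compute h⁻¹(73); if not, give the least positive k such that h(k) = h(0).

Since gcd(61, 90) = 1, 61 is invertible modulo 90. Euclid's algorithm: 90 = 1·61 + 29, 61 = 2·29 + 3, 29 = 9·3 + 2, 3 = 1·2 + 1; back-substituting gives 1 = 31·61 − 21·90, so 61⁻¹ ≡ 31 (mod 90).
For any y ∈ ℤ/90ℤ, x = 31(y − 8) mod 90 satisfies h(x) = 61·31(y − 8) + 8 ≡ y (since 61·31 ≡ 1 mod 90). So every y has a preimage.
So h is surjective.
Since h is surjective, we find h⁻¹(73): we need 61x ≡ 73 − 8 ≡ 65 (mod 90). Using 61⁻¹ = 31: x ≡ 31·65 = 2015 = 22·90 + 35, so x = 35.
Check: h(35) = 61·35 + 8 = 2143 = 23·90 + 73 ≡ 73 (mod 90).

35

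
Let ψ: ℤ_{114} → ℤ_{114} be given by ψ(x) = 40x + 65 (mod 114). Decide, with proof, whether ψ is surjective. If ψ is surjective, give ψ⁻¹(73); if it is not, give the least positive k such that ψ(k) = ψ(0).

Since gcd(40, 114) = 2, we have 40x ≡ 0 (mod 2) for all x, so ψ(x) ≡ 1 (mod 2).
But 0 ≢ 1 (mod 2), so 0 ∈ ℤ_{114} has no preimage. So ψ is not surjective.
Since ψ is not surjective, we find the least positive k with ψ(k) = ψ(0): this means 40k ≡ 0 (mod 114), i.e. 114 ∣ 40k. Since gcd(40, 114) = 2, dividing through by 2 this holds exactly when 57 ∣ 20k, and as gcd(20, 57) = 1, exactly when 57 ∣ k.
The smallest positive such k is 57.

57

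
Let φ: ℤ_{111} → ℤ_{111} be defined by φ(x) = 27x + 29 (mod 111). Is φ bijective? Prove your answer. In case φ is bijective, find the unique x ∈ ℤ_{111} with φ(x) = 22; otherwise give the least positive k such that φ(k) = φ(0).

We have gcd(27, 111) = 3 > 1. Taking a = 0 and b = 37: φ(0) = 29 and φ(37) = 27·37 + 29 = 1028 ≡ 29 (mod 111).
So φ(0) = φ(37) while 0 ≠ 37, thus φ is not injective, hence not bijective.
Since φ is not bijective, we find the least positive k with φ(k) = φ(0): this means 27k ≡ 0 (mod 111), i.e. 111 ∣ 27k. Since gcd(27, 111) = 3, dividing through by 3 this holds exactly when 37 ∣ 9k, and as gcd(9, 37) = 1, exactly when 37 ∣ k.
The smallest positive such k is 37.

37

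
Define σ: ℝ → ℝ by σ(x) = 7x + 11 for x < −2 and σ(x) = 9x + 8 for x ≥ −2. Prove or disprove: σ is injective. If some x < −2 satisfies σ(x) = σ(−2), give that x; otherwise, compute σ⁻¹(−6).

Both pieces are strictly increasing (slopes 7 and 9), so each is injective on its own interval.
The left piece maps (−∞, −2) onto (−∞, −3); the right piece maps [−2, ∞) onto [−10, ∞).
These images overlap. In particular σ(−2) = −10 (right piece), and solving 7x + 11 = −10 on the left piece gives x = −3 < −2.
So σ(−3) = σ(−2) with −3 ≠ −2, and σ is not injective. This x = −3 is the requested value below −2.

-3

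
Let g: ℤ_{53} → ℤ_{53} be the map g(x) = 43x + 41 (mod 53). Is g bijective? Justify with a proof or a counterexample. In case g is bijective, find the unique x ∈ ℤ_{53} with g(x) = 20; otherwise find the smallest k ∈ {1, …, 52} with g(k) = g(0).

Suppose g(s) = g(t) in ℤ_{53}. Then 43s + 41 ≡ 43t + 41 (mod 53), therefore 43(s − t) ≡ 0 (mod 53).
Since gcd(43, 53) = 1, 43 is invertible modulo 53, thus s − t ≡ 0 (mod 53), i.e. s = t.
We now compute 43⁻¹ mod 53 explicitly. Euclid's algorithm: 53 = 1·43 + 10, 43 = 4·10 + 3, 10 = 3·3 + 1; back-substituting gives 1 = 37·43 − 30·53, so 43⁻¹ ≡ 37 (mod 53).
Then y ↦ 37(y − 41) is a two-sided inverse to g, so every y ∈ ℤ_{53} has a preimage.
So g is bijective.
Since g is bijective, we compute g⁻¹(20): solve 43x + 41 ≡ 20 (mod 53), i.e. 43x ≡ 32 (mod 53).
Multiplying by 43⁻¹ = 37 gives x ≡ 37·32 = 1184 = 22·53 + 18 ≡ 18 (mod 53).
Check: g(18) = 43·18 + 41 = 815 = 15·53 + 20 ≡ 20 (mod 53).

18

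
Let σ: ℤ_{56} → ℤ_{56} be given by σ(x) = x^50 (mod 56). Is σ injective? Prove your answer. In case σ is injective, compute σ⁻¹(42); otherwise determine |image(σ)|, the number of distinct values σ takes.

σ(6): Repeated squaring mod 56: 6^1 ≡ 6, 6^2 ≡ 6² = 36, 6^4 ≡ 36² = 1296 ≡ 8, 6^8 ≡ 8² = 64 ≡ 8, 6^16 ≡ 8² = 64 ≡ 8, 6^32 ≡ 8² = 64 ≡ 8. Since 50 = 32 + 16 + 2, 6^50 ≡ 8·8·36: 8·8 = 64 ≡ 8, then 8·36 = 288 ≡ 8. So 6^50 ≡ 8 (mod 56).
σ(8): Repeated squaring mod 56: 8^1 ≡ 8, 8^2 ≡ 8² = 64 ≡ 8, 8^4 ≡ 8² = 64 ≡ 8, 8^8 ≡ 8² = 64 ≡ 8, 8^16 ≡ 8² = 64 ≡ 8, 8^32 ≡ 8² = 64 ≡ 8. Since 50 = 32 + 16 + 2, 8^50 ≡ 8·8·8: 8·8 = 64 ≡ 8, then 8·8 = 64 ≡ 8. So 8^50 ≡ 8 (mod 56).
So σ(6) = σ(8) = 8 while 6 ≠ 8, so σ is not injective.
Since σ is not injective, we determine |image(σ)|. Computing x^50 mod 56 for each x (by repeated squaring, reducing mod 56 at every step), the values σ(0), σ(1), …, σ(55) are: 0, 1, 32, 9, 16, 25, 8, 49, 8, 25, 16, 9, 32, 1, 0, 1, 32, 9, 16, 25, 8, 49, 8, 25, 16, 9, 32, 1, 0, 1, 32, 9, 16, 25, 8, 49, 8, 25, 16, 9, 32, 1, 0, 1, 32, 9, 16, 25, 8, 49, 8, 25, 16, 9, 32, 1.
The distinct values are {0, 1, 8, 9, 16, 25, 32, 49}; there are 8 of them.

8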